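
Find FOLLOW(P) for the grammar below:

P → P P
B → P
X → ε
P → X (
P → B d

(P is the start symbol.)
{ $, '(', 'd' }

P is the start symbol, so $ ∈ FOLLOW(P).
In P → P P: P is followed by P, add FIRST(P) \ {ε} = { '(' }
In P → P P: P is at the end; this adds FOLLOW(P) to itself — nothing new
In B → P: P is at the end, add FOLLOW(B)

The FOLLOW sets referred to above (computed the same way, to a fixed point):
  FOLLOW(B) = { 'd' }

Taking the union: FOLLOW(P) = { $, '(', 'd' }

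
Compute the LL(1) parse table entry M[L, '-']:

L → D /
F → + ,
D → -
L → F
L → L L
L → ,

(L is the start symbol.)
L → D /, L → L L

To find M[L, '-'], we find productions for L where '-' is in the predict set (PREDICT(N → α) = (FIRST(α) \ {ε}) ∪ (FOLLOW(N) if α ⇒* ε)).

Relevant sets:
  FIRST(D) = { '-' }
  FIRST(F) = { '+' }
  FIRST(L) = { '+', ',', '-' }

L → D /: PREDICT = { '-' }
  '-' is in predict set, so this production goes in M[L, '-']
L → F: PREDICT = { '+' }
L → L L: PREDICT = { '+', ',', '-' }
  '-' is in predict set, so this production goes in M[L, '-']
L → ,: PREDICT = { ',' }

M[L, '-'] = L → D /, L → L L  (a multiply-defined cell — the grammar is not LL(1))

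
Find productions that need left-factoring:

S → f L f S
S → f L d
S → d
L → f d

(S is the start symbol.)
Left-factoring is needed when two productions for the same non-terminal
share a common prefix on the right-hand side.

Productions for S:
  S → f L f S
  S → f L d
  S → d

Found common prefix 'f L' in productions for S

Answer: Yes, S has productions with common prefix 'f L'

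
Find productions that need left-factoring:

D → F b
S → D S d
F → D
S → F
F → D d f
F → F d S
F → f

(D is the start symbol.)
Left-factoring is needed when two productions for the same non-terminal
share a common prefix on the right-hand side.

Productions for S:
  S → D S d
  S → F
Productions for F:
  F → D
  F → D d f
  F → F d S
  F → f

Found common prefix 'D' in productions for F

Answer: Yes, F has productions with common prefix 'D'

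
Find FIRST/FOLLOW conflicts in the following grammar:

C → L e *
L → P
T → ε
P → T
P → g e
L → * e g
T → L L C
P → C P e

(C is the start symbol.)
Yes. L → '*' e g with FOLLOW(L) on { '*' }; T → L L C with FOLLOW(T) on { '*', 'e', 'g' }; P → g e with FOLLOW(P) on { 'g' }; P → C P e with FOLLOW(P) on { '*', 'e', 'g' }

A FIRST/FOLLOW conflict occurs when a non-terminal N has a nullable alternative N → β (β ⇒* ε) and another alternative N → α with FIRST(α) ∩ FOLLOW(N) ≠ ∅: on such a lookahead the parser cannot decide between expanding α and letting N vanish via β.

Nullable non-terminals: L, P, T.
FIRST sets used below: FIRST(P) = { '*', 'e', 'g', ε }, FIRST(T) = { '*', 'e', 'g', ε }, FIRST(C) = { '*', 'e', 'g' }, FIRST(L) = { '*', 'e', 'g', ε }

L: nullable alternative(s) L → P; FOLLOW(L) = { '*', 'e', 'g' }
  L → P: FIRST \ {ε} = { '*', 'e', 'g' } — this is the only nullable alternative, skip
  L → * e g: FIRST \ {ε} = { '*' } — overlaps FOLLOW(L) on { '*' }: CONFLICT

P: nullable alternative(s) P → T; FOLLOW(P) = { '*', 'e', 'g' }
  P → T: FIRST \ {ε} = { '*', 'e', 'g' } — this is the only nullable alternative, skip
  P → g e: FIRST \ {ε} = { 'g' } — overlaps FOLLOW(P) on { 'g' }: CONFLICT
  P → C P e: FIRST \ {ε} = { '*', 'e', 'g' } — overlaps FOLLOW(P) on { '*', 'e', 'g' }: CONFLICT

T: nullable alternative(s) T → ε; FOLLOW(T) = { '*', 'e', 'g' }
  T → ε: FIRST \ {ε} = { } — this is the only nullable alternative, skip
  T → L L C: FIRST \ {ε} = { '*', 'e', 'g' } — overlaps FOLLOW(T) on { '*', 'e', 'g' }: CONFLICT

C has no nullable alternative, so no FIRST/FOLLOW check is needed there.

So the grammar has 4 FIRST/FOLLOW conflicts (marked CONFLICT above).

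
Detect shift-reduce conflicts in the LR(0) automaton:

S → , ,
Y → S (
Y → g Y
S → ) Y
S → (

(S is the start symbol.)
No shift-reduce conflicts

A shift-reduce conflict occurs when an LR(0) state has both:
  - a complete (reduce) item [A → α .] (dot at the end), and
  - a shift item [B → β . c γ] (dot before a terminal).

Augment with S' → S and build the canonical LR(0) collection (I0 = CLOSURE({[S' → . S]}), then GOTO on every symbol after a dot until no new states appear). It has 11 states:
  I0: { [S → . (], [S → . ) Y], [S → . , ,], [S' → . S] }  — shift
  I1: { [S → ( .] }  — reduce
  I2: { [S → ) . Y], [S → . (], [S → . ) Y], [S → . , ,], [Y → . S (], [Y → . g Y] }  — shift
  I3: { [S → , . ,] }  — shift
  I4: { [S' → S .] }  — accept
  I5: { [S → , , .] }  — reduce
  I6: { [Y → S . (] }  — shift
  I7: { [S → ) Y .] }  — reduce
  I8: { [S → . (], [S → . ) Y], [S → . , ,], [Y → . S (], [Y → . g Y], [Y → g . Y] }  — shift
  I9: { [Y → g Y .] }  — reduce
  I10: { [Y → S ( .] }  — reduce

No state contains both a complete item and a shift item.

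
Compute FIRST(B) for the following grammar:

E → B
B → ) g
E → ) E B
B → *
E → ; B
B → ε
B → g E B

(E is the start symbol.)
From B → ) g:
  - ')' is a terminal: add ')' and stop
From B → *:
  - '*' is a terminal: add '*' and stop
From B → ε:
  - ε-production, so ε ∈ FIRST(B)
From B → g E B:
  - g is a terminal: add 'g' and stop

Collecting: FIRST(B) = { ')', '*', 'g', ε }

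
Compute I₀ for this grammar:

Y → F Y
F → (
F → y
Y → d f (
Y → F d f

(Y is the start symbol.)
First, augment the grammar with Y' → Y
I₀ = CLOSURE({ [Y' → . Y] }):
  [Y' → . Y] has the dot before Y: add [Y → . F Y], [Y → . d f (], [Y → . F d f]
  [Y → . F Y] has the dot before F: add [F → . (], [F → . y]
No further items can be added.

I₀ = { [F → . (], [F → . y], [Y → . F Y], [Y → . F d f], [Y → . d f (], [Y' → . Y] }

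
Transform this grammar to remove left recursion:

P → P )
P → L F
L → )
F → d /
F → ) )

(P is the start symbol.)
P is directly left-recursive. The standard transformation for
  A → A α₁ | ... | A α_m | β₁ | ... | β_n
is
  A  → β₁ A' | ... | β_n A'
  A' → α₁ A' | ... | α_m A' | ε

P → L F becomes P → L F P'
P → P ) becomes P' → ) P'
Add P' → ε

Productions for other non-terminals are unchanged:
  L → )
  F → d /
  F → ) )

Resulting grammar:
P → L F P'
P' → ) P'
P' → ε
L → )
F → d /
F → ) )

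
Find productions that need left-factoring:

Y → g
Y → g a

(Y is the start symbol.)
Left-factoring is needed when two productions for the same non-terminal
share a common prefix on the right-hand side.

Productions for Y:
  Y → g
  Y → g a

Found common prefix 'g' in productions for Y

Answer: Yes, Y has productions with common prefix 'g'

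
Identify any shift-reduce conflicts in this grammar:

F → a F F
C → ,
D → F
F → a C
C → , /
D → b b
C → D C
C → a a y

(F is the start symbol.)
Augment with F' → F and build the canonical LR(0) collection (I0 = CLOSURE({[F' → . F]}), then GOTO on every symbol after a dot until no new states appear). It has 16 states:
  I0: { [F → . a C], [F → . a F F], [F' → . F] }  — shift
  I1: { [F' → F .] }  — accept
  I2: { [C → . , /], [C → . ,], [C → . D C], [C → . a a y], [D → . F], [D → . b b], [F → . a C], [F → . a F F], [F → a . C], [F → a . F F] }  — shift
  I3: { [C → , . /], [C → , .] }  — shift, reduce
  I4: { [F → a C .] }  — reduce
  I5: { [C → . , /], [C → . ,], [C → . D C], [C → . a a y], [C → D . C], [D → . F], [D → . b b], [F → . a C], [F → . a F F] }  — shift
  I6: { [D → F .], [F → . a C], [F → . a F F], [F → a F . F] }  — shift, reduce
  I7: { [C → . , /], [C → . ,], [C → . D C], [C → . a a y], [C → a . a y], [D → . F], [D → . b b], [F → . a C], [F → . a F F], [F → a . C], [F → a . F F] }  — shift
  I8: { [D → b . b] }  — shift
  I9: { [D → b b .] }  — reduce
  I10: { [C → . , /], [C → . ,], [C → . D C], [C → . a a y], [C → a . a y], [C → a a . y], [D → . F], [D → . b b], [F → . a C], [F → . a F F], [F → a . C], [F → a . F F] }  — shift
  I11: { [C → a a y .] }  — reduce
  I12: { [F → a F F .] }  — reduce
  I13: { [C → D C .] }  — reduce
  I14: { [D → F .] }  — reduce
  I15: { [C → , / .] }  — reduce

I3 contains reduce item [C → , .] and shift item [C → , . /] — shift-reduce conflict.
I6 contains reduce item [D → F .] and shift items [F → . a C], [F → . a F F] — shift-reduce conflict.

Answer: Yes — I3: [C → , .] vs [C → , . /]; I6: [D → F .] vs [F → . a C]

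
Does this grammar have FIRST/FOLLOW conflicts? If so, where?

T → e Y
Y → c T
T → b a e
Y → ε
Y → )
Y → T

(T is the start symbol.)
No FIRST/FOLLOW conflicts.

Nullable non-terminals: Y.
FIRST sets used below: FIRST(T) = { 'b', 'e' }

Y: nullable alternative(s) Y → ε; FOLLOW(Y) = { $ }
  Y → c T: FIRST \ {ε} = { 'c' } — disjoint from FOLLOW(Y)
  Y → ε: FIRST \ {ε} = { } — this is the only nullable alternative, skip
  Y → ): FIRST \ {ε} = { ')' } — disjoint from FOLLOW(Y)
  Y → T: FIRST \ {ε} = { 'b', 'e' } — disjoint from FOLLOW(Y)

T has no nullable alternative, so no FIRST/FOLLOW check is needed there.

No FIRST/FOLLOW conflicts found.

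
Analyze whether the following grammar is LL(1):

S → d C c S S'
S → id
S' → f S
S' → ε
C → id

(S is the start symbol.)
No. Predict set conflict for S': { 'f' }

A grammar is LL(1) if for each non-terminal N with multiple productions, the predict sets of those productions are pairwise disjoint, where PREDICT(N → α) = (FIRST(α) \ {ε}) ∪ (FOLLOW(N) if α ⇒* ε).

Relevant sets:
  FOLLOW(S') = { $, 'f' }

For S:
  PREDICT(S → d C c S S') = { 'd' }
  PREDICT(S → id) = { 'id' }
For S':
  PREDICT(S' → f S) = { 'f' }
  PREDICT(S' → ε) = { $, 'f' }
C has a single production, so nothing to check there.

Conflict found: Predict set conflict for S': { 'f' }
The grammar is NOT LL(1).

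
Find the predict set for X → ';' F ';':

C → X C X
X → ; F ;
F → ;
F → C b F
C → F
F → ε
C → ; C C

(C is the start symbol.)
PREDICT(X → ';' F ';') = (FIRST(RHS) \ {ε}) ∪ (FOLLOW(X) if ε ∈ FIRST(RHS), i.e. RHS ⇒* ε)
FIRST(';' F ';') = { ';' }
ε ∉ FIRST(';' F ';'), so FOLLOW(X) is not added.
PREDICT(X → ';' F ';') = { ';' }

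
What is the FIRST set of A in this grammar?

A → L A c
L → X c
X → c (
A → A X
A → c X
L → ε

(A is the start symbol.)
To compute FIRST(A), examine every production with A on the left-hand side, reading each right-hand side left to right until a non-nullable symbol is reached.

FIRST sets of the other non-terminals involved (by the same procedure, iterated to a fixed point):
  FIRST(L) = { 'c', ε }

From A → L A c:
  - L is a non-terminal: add FIRST(L) \ {ε} = { 'c' }
    L is nullable, so continue to the next symbol
  - A is the symbol being defined: contributes nothing new
    A is not nullable, so stop
From A → A X:
  - A is the symbol being defined: contributes nothing new
    A is not nullable, so stop
From A → c X:
  - c is a terminal: add 'c' and stop

Collecting: FIRST(A) = { 'c' }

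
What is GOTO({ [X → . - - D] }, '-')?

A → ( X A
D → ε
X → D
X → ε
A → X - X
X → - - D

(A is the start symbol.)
{ [X → - . - D] }

GOTO(I, '-') = CLOSURE({ [A → αX.β] : [A → α.Xβ] ∈ I, X = '-' })

Items with dot before '-', with the dot advanced:
  [X → . - - D] → [X → - . - D]
Closure adds nothing (no advanced item has the dot before a non-terminal).

GOTO = { [X → - . - D] }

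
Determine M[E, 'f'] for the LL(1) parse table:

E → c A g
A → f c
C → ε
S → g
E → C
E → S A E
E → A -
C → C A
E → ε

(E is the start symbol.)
E → C, E → A -

To find M[E, 'f'], we find productions for E where 'f' is in the predict set (PREDICT(N → α) = (FIRST(α) \ {ε}) ∪ (FOLLOW(N) if α ⇒* ε)).

Relevant sets:
  FIRST(C) = { 'f', ε }
  FIRST(S) = { 'g' }
  FIRST(A) = { 'f' }
  FOLLOW(E) = { $ }

E → c A g: PREDICT = { 'c' }
E → C: PREDICT = { $, 'f' }
  'f' is in predict set, so this production goes in M[E, 'f']
E → S A E: PREDICT = { 'g' }
E → A -: PREDICT = { 'f' }
  'f' is in predict set, so this production goes in M[E, 'f']
E → ε: PREDICT = { $ }

M[E, 'f'] = E → C, E → A -  (a multiply-defined cell — the grammar is not LL(1))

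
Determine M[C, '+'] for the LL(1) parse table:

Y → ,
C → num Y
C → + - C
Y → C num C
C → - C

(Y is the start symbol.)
To find M[C, '+'], we find productions for C where '+' is in the predict set (PREDICT(N → α) = (FIRST(α) \ {ε}) ∪ (FOLLOW(N) if α ⇒* ε)).

C → num Y: PREDICT = { 'num' }
C → + - C: PREDICT = { '+' }
  '+' is in predict set, so this production goes in M[C, '+']
C → - C: PREDICT = { '-' }

M[C, '+'] = C → + - C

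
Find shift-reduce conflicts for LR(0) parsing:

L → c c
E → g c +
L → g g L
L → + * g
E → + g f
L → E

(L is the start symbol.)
No shift-reduce conflicts

A shift-reduce conflict occurs when an LR(0) state has both:
  - a complete (reduce) item [A → α .] (dot at the end), and
  - a shift item [B → β . c γ] (dot before a terminal).

Augment with L' → L and build the canonical LR(0) collection (I0 = CLOSURE({[L' → . L]}), then GOTO on every symbol after a dot until no new states appear). It has 15 states:
  I0: { [E → . + g f], [E → . g c +], [L → . + * g], [L → . E], [L → . c c], [L → . g g L], [L' → . L] }  — shift
  I1: { [E → + . g f], [L → + . * g] }  — shift
  I2: { [L → E .] }  — reduce
  I3: { [L' → L .] }  — accept
  I4: { [L → c . c] }  — shift
  I5: { [E → g . c +], [L → g . g L] }  — shift
  I6: { [E → g c . +] }  — shift
  I7: { [E → . + g f], [E → . g c +], [L → . + * g], [L → . E], [L → . c c], [L → . g g L], [L → g g . L] }  — shift
  I8: { [L → g g L .] }  — reduce
  I9: { [E → g c + .] }  — reduce
  I10: { [L → c c .] }  — reduce
  I11: { [L → + * . g] }  — shift
  I12: { [E → + g . f] }  — shift
  I13: { [E → + g f .] }  — reduce
  I14: { [L → + * g .] }  — reduce

No state contains both a complete item and a shift item.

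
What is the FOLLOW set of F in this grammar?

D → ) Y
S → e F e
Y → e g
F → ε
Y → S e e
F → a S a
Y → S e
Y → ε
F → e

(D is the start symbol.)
In S → e F e: F is followed by e, add FIRST(e) \ {ε} = { 'e' }

Taking the union: FOLLOW(F) = { 'e' }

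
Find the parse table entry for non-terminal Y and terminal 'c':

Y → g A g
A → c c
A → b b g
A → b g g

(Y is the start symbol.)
To find M[Y, 'c'], we find productions for Y where 'c' is in the predict set (PREDICT(N → α) = (FIRST(α) \ {ε}) ∪ (FOLLOW(N) if α ⇒* ε)).

Y → g A g: PREDICT = { 'g' }

M[Y, 'c'] is empty (no production applies)

Answer: Empty (error entry)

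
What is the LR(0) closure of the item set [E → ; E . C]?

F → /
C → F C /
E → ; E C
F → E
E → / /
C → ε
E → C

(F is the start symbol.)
{ [C → . F C /], [C → .], [E → . / /], [E → . ; E C], [E → . C], [E → ; E . C], [F → . /], [F → . E] }

To compute CLOSURE, for each item [A → α.Bβ] where B is a non-terminal, add [B → .γ] for all productions B → γ; repeat for the newly added items until nothing changes.

Start with: [E → ; E . C]
  [E → ; E . C] has the dot before C: add [C → . F C /], [C → .]
  [C → . F C /] has the dot before F: add [F → . /], [F → . E]
  [F → . E] has the dot before E: add [E → . ; E C], [E → . / /], [E → . C]
No further items can be added.

CLOSURE = { [C → . F C /], [C → .], [E → . / /], [E → . ; E C], [E → . C], [E → ; E . C], [F → . /], [F → . E] }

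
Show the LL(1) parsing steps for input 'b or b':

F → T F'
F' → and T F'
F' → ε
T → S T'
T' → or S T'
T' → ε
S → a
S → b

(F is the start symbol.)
LL(1) parsing maintains a stack (initially the start symbol over $) and the input. At each step: if the stack top is a terminal, match it against the current input token; if it is a non-terminal N, replace it with the RHS of M[N, lookahead] (the unique production whose predict set contains the lookahead).

Stack is shown with the top on the left.

Stack         Input     Action
------------------------------
F $           b or b $  output F → T F'
T F' $        b or b $  output T → S T'
S T' F' $     b or b $  output S → b
b T' F' $     b or b $  match 'b'
T' F' $       or b $    output T' → or S T'
or S T' F' $  or b $    match 'or'
S T' F' $     b $       output S → b
b T' F' $     b $       match 'b'
T' F' $       $         output T' → ε
F' $          $         output F' → ε
$             $         accept

The string is accepted.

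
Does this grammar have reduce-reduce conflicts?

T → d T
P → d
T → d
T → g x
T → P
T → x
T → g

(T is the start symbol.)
Augment with T' → T and build the canonical LR(0) collection (I0 = CLOSURE({[T' → . T]}), then GOTO on every symbol after a dot until no new states appear). It has 8 states:
  I0: { [P → . d], [T → . P], [T → . d T], [T → . d], [T → . g x], [T → . g], [T → . x], [T' → . T] }  — shift
  I1: { [T → P .] }  — reduce
  I2: { [T' → T .] }  — accept
  I3: { [P → . d], [P → d .], [T → . P], [T → . d T], [T → . d], [T → . g x], [T → . g], [T → . x], [T → d . T], [T → d .] }  — shift, 2 reduces
  I4: { [T → g . x], [T → g .] }  — shift, reduce
  I5: { [T → x .] }  — reduce
  I6: { [T → g x .] }  — reduce
  I7: { [T → d T .] }  — reduce

I3 contains complete items [P → d .], [T → d .] — reduce-reduce conflict.

Answer: Yes — I3: [P → d .] vs [T → d .]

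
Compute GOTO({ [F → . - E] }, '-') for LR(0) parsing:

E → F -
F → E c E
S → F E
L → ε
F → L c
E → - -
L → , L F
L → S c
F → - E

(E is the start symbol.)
{ [E → . - -], [E → . F -], [F → - . E], [F → . - E], [F → . E c E], [F → . L c], [L → . , L F], [L → . S c], [L → .], [S → . F E] }

GOTO(I, '-') = CLOSURE({ [A → αX.β] : [A → α.Xβ] ∈ I, X = '-' })

Items with dot before '-', with the dot advanced:
  [F → . - E] → [F → - . E]
Closure of the advanced items:
  [F → - . E] has the dot before E: add [E → . F -], [E → . - -]
  [E → . F -] has the dot before F: add [F → . E c E], [F → . L c], [F → . - E]
  [F → . L c] has the dot before L: add [L → .], [L → . , L F], [L → . S c]
  [L → . S c] has the dot before S: add [S → . F E]

GOTO = { [E → . - -], [E → . F -], [F → - . E], [F → . - E], [F → . E c E], [F → . L c], [L → . , L F], [L → . S c], [L → .], [S → . F E] }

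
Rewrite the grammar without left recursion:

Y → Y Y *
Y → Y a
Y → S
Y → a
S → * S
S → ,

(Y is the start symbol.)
Y → S Y'
Y → a Y'
Y' → Y * Y'
Y' → a Y'
Y' → ε
S → * S
S → ,

Y is directly left-recursive. The standard transformation for
  A → A α₁ | ... | A α_m | β₁ | ... | β_n
is
  A  → β₁ A' | ... | β_n A'
  A' → α₁ A' | ... | α_m A' | ε

Y → S becomes Y → S Y'
Y → a becomes Y → a Y'
Y → Y Y * becomes Y' → Y * Y'
Y → Y a becomes Y' → a Y'
Add Y' → ε

Productions for other non-terminals are unchanged:
  S → * S
  S → ,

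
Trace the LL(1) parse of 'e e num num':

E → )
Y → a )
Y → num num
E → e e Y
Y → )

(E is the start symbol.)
Stack is shown with the top on the left.

Stack      Input          Action
--------------------------------
E $        e e num num $  output E → e e Y
e e Y $    e e num num $  match 'e'
e Y $      e num num $    match 'e'
Y $        num num $      output Y → num num
num num $  num num $      match 'num'
num $      num $          match 'num'
$          $              accept

The string is accepted.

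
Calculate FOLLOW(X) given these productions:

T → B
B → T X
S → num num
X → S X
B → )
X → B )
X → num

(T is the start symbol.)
{ $, ')', 'num' }

To compute FOLLOW(X), find every occurrence of X on a right-hand side N → α X β: add FIRST(β) \ {ε}, and if β is empty or nullable also add FOLLOW(N). Iterate to a fixed point.

In B → T X: X is at the end, add FOLLOW(B)
In X → S X: X is at the end; this adds FOLLOW(X) to itself — nothing new

The FOLLOW sets referred to above (computed the same way, to a fixed point):
  FOLLOW(B) = { $, ')', 'num' }

Taking the union: FOLLOW(X) = { $, ')', 'num' }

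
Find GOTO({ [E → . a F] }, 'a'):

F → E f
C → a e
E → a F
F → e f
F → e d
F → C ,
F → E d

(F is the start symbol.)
GOTO(I, 'a') = CLOSURE({ [A → αX.β] : [A → α.Xβ] ∈ I, X = 'a' })

Items with dot before 'a', with the dot advanced:
  [E → . a F] → [E → a . F]
Closure of the advanced items:
  [E → a . F] has the dot before F: add [F → . E f], [F → . e f], [F → . e d], [F → . C ,], [F → . E d]
  [F → . E f] has the dot before E: add [E → . a F]
  [F → . C ,] has the dot before C: add [C → . a e]

GOTO = { [C → . a e], [E → . a F], [E → a . F], [F → . C ,], [F → . E d], [F → . E f], [F → . e d], [F → . e f] }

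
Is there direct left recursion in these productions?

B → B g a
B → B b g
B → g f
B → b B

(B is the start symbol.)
Direct left recursion occurs when N → N α for some non-terminal N (the right-hand side begins with the left-hand side itself).

B → B g a: LEFT RECURSIVE (starts with B)
B → B b g: LEFT RECURSIVE (starts with B)
B → g f: starts with g
B → b B: starts with b

The grammar has direct left recursion on: B.

Answer: Yes, B is left-recursive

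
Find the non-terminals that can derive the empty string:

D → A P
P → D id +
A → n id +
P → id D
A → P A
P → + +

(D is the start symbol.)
None

A non-terminal is nullable if it can derive ε (the empty string): either it has an ε-production, or it has a production whose right-hand side consists entirely of nullable non-terminals.

There are no ε-productions, so no non-terminal can derive ε.
No non-terminals are nullable.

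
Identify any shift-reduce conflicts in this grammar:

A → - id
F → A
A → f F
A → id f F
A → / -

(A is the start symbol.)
A shift-reduce conflict occurs when an LR(0) state has both:
  - a complete (reduce) item [A → α .] (dot at the end), and
  - a shift item [B → β . c γ] (dot before a terminal).

Augment with A' → A and build the canonical LR(0) collection (I0 = CLOSURE({[A' → . A]}), then GOTO on every symbol after a dot until no new states appear). It has 12 states:
  I0: { [A → . - id], [A → . / -], [A → . f F], [A → . id f F], [A' → . A] }  — shift
  I1: { [A → - . id] }  — shift
  I2: { [A → / . -] }  — shift
  I3: { [A' → A .] }  — accept
  I4: { [A → . - id], [A → . / -], [A → . f F], [A → . id f F], [A → f . F], [F → . A] }  — shift
  I5: { [A → id . f F] }  — shift
  I6: { [A → . - id], [A → . / -], [A → . f F], [A → . id f F], [A → id f . F], [F → . A] }  — shift
  I7: { [F → A .] }  — reduce
  I8: { [A → id f F .] }  — reduce
  I9: { [A → f F .] }  — reduce
  I10: { [A → / - .] }  — reduce
  I11: { [A → - id .] }  — reduce

No state contains both a complete item and a shift item.

Answer: No shift-reduce conflicts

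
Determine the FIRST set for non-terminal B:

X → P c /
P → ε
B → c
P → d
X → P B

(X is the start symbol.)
From B → c:
  - c is a terminal: add 'c' and stop

Collecting: FIRST(B) = { 'c' }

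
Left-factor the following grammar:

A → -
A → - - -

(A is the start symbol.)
A → - A'
A' → ε
A' → - -

Left-factoring transforms A → αβ₁ | αβ₂ into A → αA' and A' → β₁ | β₂
(α is the longest common prefix among the alternatives). Repeat until
no nonterminal has two alternatives with a common prefix.

Round 1: A has alternatives sharing prefix '-'. Introduce A': A → - A'
  Add: A' → ε
  Add: A' → - -

No remaining common prefixes — done.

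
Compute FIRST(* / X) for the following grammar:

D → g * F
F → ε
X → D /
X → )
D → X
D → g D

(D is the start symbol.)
To compute FIRST(* / X), process the symbols left to right:
Symbol * is a terminal. Add '*' and stop.
FIRST(* / X) = { '*' }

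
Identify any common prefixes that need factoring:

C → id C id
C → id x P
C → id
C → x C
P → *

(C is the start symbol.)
Left-factoring is needed when two productions for the same non-terminal
share a common prefix on the right-hand side.

Productions for C:
  C → id C id
  C → id x P
  C → id
  C → x C

Found common prefix 'id' in productions for C

Answer: Yes, C has productions with common prefix 'id'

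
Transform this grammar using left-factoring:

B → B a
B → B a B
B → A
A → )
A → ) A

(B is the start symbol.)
B → B a B'
B' → ε
B' → B
B → A
A → ) A'
A' → ε
A' → A

Left-factoring transforms A → αβ₁ | αβ₂ into A → αA' and A' → β₁ | β₂
(α is the longest common prefix among the alternatives). Repeat until
no nonterminal has two alternatives with a common prefix.

Round 1: B has alternatives sharing prefix 'B a'. Introduce B': B → B a B'
  Add: B' → ε
  Add: B' → B

Round 2: A has alternatives sharing prefix ')'. Introduce A': A → ) A'
  Add: A' → ε
  Add: A' → A

No remaining common prefixes — done.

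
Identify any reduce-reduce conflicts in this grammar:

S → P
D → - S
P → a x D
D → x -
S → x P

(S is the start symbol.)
A reduce-reduce conflict occurs when an LR(0) state has two complete items [A → α .] and [B → β .] — both call for a reduction, and with no lookahead the parser cannot choose between them.

Augment with S' → S and build the canonical LR(0) collection (I0 = CLOSURE({[S' → . S]}), then GOTO on every symbol after a dot until no new states appear). It has 12 states:
  I0: { [P → . a x D], [S → . P], [S → . x P], [S' → . S] }  — shift
  I1: { [S → P .] }  — reduce
  I2: { [S' → S .] }  — accept
  I3: { [P → a . x D] }  — shift
  I4: { [P → . a x D], [S → x . P] }  — shift
  I5: { [S → x P .] }  — reduce
  I6: { [D → . - S], [D → . x -], [P → a x . D] }  — shift
  I7: { [D → - . S], [P → . a x D], [S → . P], [S → . x P] }  — shift
  I8: { [P → a x D .] }  — reduce
  I9: { [D → x . -] }  — shift
  I10: { [D → x - .] }  — reduce
  I11: { [D → - S .] }  — reduce

No state contains more than one complete item.

Answer: No reduce-reduce conflicts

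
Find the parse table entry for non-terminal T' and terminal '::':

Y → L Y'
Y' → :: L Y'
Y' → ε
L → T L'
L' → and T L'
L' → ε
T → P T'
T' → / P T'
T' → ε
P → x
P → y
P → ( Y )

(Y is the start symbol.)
To find M[T', '::'], we find productions for T' where '::' is in the predict set (PREDICT(N → α) = (FIRST(α) \ {ε}) ∪ (FOLLOW(N) if α ⇒* ε)).

Relevant sets:
  FOLLOW(T') = { $, ')', '::', 'and' }

T' → / P T': PREDICT = { '/' }
T' → ε: PREDICT = { $, ')', '::', 'and' }
  '::' is in predict set, so this production goes in M[T', '::']

M[T', '::'] = T' → ε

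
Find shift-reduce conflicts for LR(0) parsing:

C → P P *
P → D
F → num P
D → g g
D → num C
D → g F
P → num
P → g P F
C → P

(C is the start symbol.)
Yes — I3: [C → P .] vs [D → . g F]; I5: [P → num .] vs [D → . g F]; I9: [D → g g .] vs [D → . g F]; I10: [P → num .] vs [D → . g F]; I11: [C → P .] vs [D → . g F]

Augment with C' → C and build the canonical LR(0) collection (I0 = CLOSURE({[C' → . C]}), then GOTO on every symbol after a dot until no new states appear). It has 17 states:
  I0: { [C → . P P *], [C → . P], [C' → . C], [D → . g F], [D → . g g], [D → . num C], [P → . D], [P → . g P F], [P → . num] }  — shift
  I1: { [C' → C .] }  — accept
  I2: { [P → D .] }  — reduce
  I3: { [C → P . P *], [C → P .], [D → . g F], [D → . g g], [D → . num C], [P → . D], [P → . g P F], [P → . num] }  — shift, reduce
  I4: { [D → . g F], [D → . g g], [D → . num C], [D → g . F], [D → g . g], [F → . num P], [P → . D], [P → . g P F], [P → . num], [P → g . P F] }  — shift
  I5: { [C → . P P *], [C → . P], [D → . g F], [D → . g g], [D → . num C], [D → num . C], [P → . D], [P → . g P F], [P → . num], [P → num .] }  — shift, reduce
  I6: { [D → num C .] }  — reduce
  I7: { [D → g F .] }  — reduce
  I8: { [F → . num P], [P → g P . F] }  — shift
  I9: { [D → . g F], [D → . g g], [D → . num C], [D → g . F], [D → g . g], [D → g g .], [F → . num P], [P → . D], [P → . g P F], [P → . num], [P → g . P F] }  — shift, reduce
  I10: { [C → . P P *], [C → . P], [D → . g F], [D → . g g], [D → . num C], [D → num . C], [F → num . P], [P → . D], [P → . g P F], [P → . num], [P → num .] }  — shift, reduce
  I11: { [C → P . P *], [C → P .], [D → . g F], [D → . g g], [D → . num C], [F → num P .], [P → . D], [P → . g P F], [P → . num] }  — shift, 2 reduces
  I12: { [C → P P . *] }  — shift
  I13: { [C → P P * .] }  — reduce
  I14: { [P → g P F .] }  — reduce
  I15: { [D → . g F], [D → . g g], [D → . num C], [F → num . P], [P → . D], [P → . g P F], [P → . num] }  — shift
  I16: { [F → num P .] }  — reduce

I3 contains reduce item [C → P .] and shift items [D → . g F], [D → . g g], [D → . num C], [P → . g P F], [P → . num] — shift-reduce conflict.
I5 contains reduce item [P → num .] and shift items [D → . g F], [D → . g g], [D → . num C], [P → . g P F], [P → . num] — shift-reduce conflict.
I9 contains reduce item [D → g g .] and shift items [D → . g F], [D → . g g], [D → g . g], [D → . num C], [F → . num P], [P → . g P F], [P → . num] — shift-reduce conflict.
I10 contains reduce item [P → num .] and shift items [D → . g F], [D → . g g], [D → . num C], [P → . g P F], [P → . num] — shift-reduce conflict.
I11 contains reduce items [C → P .], [F → num P .] and shift items [D → . g F], [D → . g g], [D → . num C], [P → . g P F], [P → . num] — shift-reduce conflict.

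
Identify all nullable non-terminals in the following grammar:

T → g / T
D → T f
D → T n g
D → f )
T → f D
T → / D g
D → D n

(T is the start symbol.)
A non-terminal is nullable if it can derive ε (the empty string): either it has an ε-production, or it has a production whose right-hand side consists entirely of nullable non-terminals.

There are no ε-productions, so no non-terminal can derive ε.
No non-terminals are nullable.

Answer: None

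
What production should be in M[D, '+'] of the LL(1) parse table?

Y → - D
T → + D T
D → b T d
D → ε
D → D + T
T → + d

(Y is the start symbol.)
D → ε, D → D + T

To find M[D, '+'], we find productions for D where '+' is in the predict set (PREDICT(N → α) = (FIRST(α) \ {ε}) ∪ (FOLLOW(N) if α ⇒* ε)).

Relevant sets:
  FIRST(D) = { '+', 'b', ε }
  FOLLOW(D) = { $, '+' }

D → b T d: PREDICT = { 'b' }
D → ε: PREDICT = { $, '+' }
  '+' is in predict set, so this production goes in M[D, '+']
D → D + T: PREDICT = { '+', 'b' }
  '+' is in predict set, so this production goes in M[D, '+']

M[D, '+'] = D → ε, D → D + T  (a multiply-defined cell — the grammar is not LL(1))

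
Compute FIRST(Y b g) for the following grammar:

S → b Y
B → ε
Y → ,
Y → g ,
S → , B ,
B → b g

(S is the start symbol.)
{ ',', 'g' }

FIRST sets of the non-terminals involved (from the grammar, by fixed-point iteration):
  FIRST(Y) = { ',', 'g' }

To compute FIRST(Y b g), process the symbols left to right:
Symbol Y is a non-terminal. Add FIRST(Y) \ {ε} = { ',', 'g' }
Y is not nullable (ε ∉ FIRST(Y)), so stop here.
FIRST(Y b g) = { ',', 'g' }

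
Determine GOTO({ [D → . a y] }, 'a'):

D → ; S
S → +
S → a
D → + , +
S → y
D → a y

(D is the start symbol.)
GOTO(I, 'a') = CLOSURE({ [A → αX.β] : [A → α.Xβ] ∈ I, X = 'a' })

Items with dot before 'a', with the dot advanced:
  [D → . a y] → [D → a . y]
Closure adds nothing (no advanced item has the dot before a non-terminal).

GOTO = { [D → a . y] }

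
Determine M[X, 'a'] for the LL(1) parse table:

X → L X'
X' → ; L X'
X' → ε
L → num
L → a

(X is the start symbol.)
X → L X'

To find M[X, 'a'], we find productions for X where 'a' is in the predict set (PREDICT(N → α) = (FIRST(α) \ {ε}) ∪ (FOLLOW(N) if α ⇒* ε)).

Relevant sets:
  FIRST(L) = { 'a', 'num' }

X → L X': PREDICT = { 'a', 'num' }
  'a' is in predict set, so this production goes in M[X, 'a']

M[X, 'a'] = X → L X'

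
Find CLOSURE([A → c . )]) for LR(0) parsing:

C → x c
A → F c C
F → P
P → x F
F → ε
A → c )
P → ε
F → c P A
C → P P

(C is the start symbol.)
{ [A → c . )] }

To compute CLOSURE, for each item [A → α.Bβ] where B is a non-terminal, add [B → .γ] for all productions B → γ; repeat for the newly added items until nothing changes.

Start with: [A → c . )]
The dot precedes the terminal ')', so nothing is added.

CLOSURE = { [A → c . )] }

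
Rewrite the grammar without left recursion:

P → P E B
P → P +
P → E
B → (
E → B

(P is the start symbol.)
P is directly left-recursive. The standard transformation for
  A → A α₁ | ... | A α_m | β₁ | ... | β_n
is
  A  → β₁ A' | ... | β_n A'
  A' → α₁ A' | ... | α_m A' | ε

P → E becomes P → E P'
P → P E B becomes P' → E B P'
P → P + becomes P' → + P'
Add P' → ε

Productions for other non-terminals are unchanged:
  B → (
  E → B

Resulting grammar:
P → E P'
P' → E B P'
P' → + P'
P' → ε
B → (
E → B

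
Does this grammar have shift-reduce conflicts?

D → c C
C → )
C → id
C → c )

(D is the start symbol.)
A shift-reduce conflict occurs when an LR(0) state has both:
  - a complete (reduce) item [A → α .] (dot at the end), and
  - a shift item [B → β . c γ] (dot before a terminal).

Augment with D' → D and build the canonical LR(0) collection (I0 = CLOSURE({[D' → . D]}), then GOTO on every symbol after a dot until no new states appear). It has 8 states:
  I0: { [D → . c C], [D' → . D] }  — shift
  I1: { [D' → D .] }  — accept
  I2: { [C → . )], [C → . c )], [C → . id], [D → c . C] }  — shift
  I3: { [C → ) .] }  — reduce
  I4: { [D → c C .] }  — reduce
  I5: { [C → c . )] }  — shift
  I6: { [C → id .] }  — reduce
  I7: { [C → c ) .] }  — reduce

No state contains both a complete item and a shift item.

Answer: No shift-reduce conflicts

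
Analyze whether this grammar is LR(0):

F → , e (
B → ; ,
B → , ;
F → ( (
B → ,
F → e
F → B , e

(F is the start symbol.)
No. Shift-reduce conflict between [B → , .] and [B → , . ;]

Augment with F' → F and build the canonical LR(0) collection (I0 = CLOSURE({[F' → . F]}), then GOTO on every symbol after a dot until no new states appear). It has 14 states:
  I0: { [B → . , ;], [B → . ,], [B → . ; ,], [F → . ( (], [F → . , e (], [F → . B , e], [F → . e], [F' → . F] }  — shift
  I1: { [F → ( . (] }  — shift
  I2: { [B → , . ;], [B → , .], [F → , . e (] }  — shift, reduce
  I3: { [B → ; . ,] }  — shift
  I4: { [F → B . , e] }  — shift
  I5: { [F' → F .] }  — accept
  I6: { [F → e .] }  — reduce
  I7: { [F → B , . e] }  — shift
  I8: { [F → B , e .] }  — reduce
  I9: { [B → ; , .] }  — reduce
  I10: { [B → , ; .] }  — reduce
  I11: { [F → , e . (] }  — shift
  I12: { [F → , e ( .] }  — reduce
  I13: { [F → ( ( .] }  — reduce

Conflict in state I2:
  Shift-reduce conflict between [B → , .] and [B → , . ;]
So the grammar is NOT LR(0).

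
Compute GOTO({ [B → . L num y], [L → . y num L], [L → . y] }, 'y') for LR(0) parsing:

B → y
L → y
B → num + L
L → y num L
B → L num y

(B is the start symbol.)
GOTO(I, 'y') = CLOSURE({ [A → αX.β] : [A → α.Xβ] ∈ I, X = 'y' })

Items with dot before 'y', with the dot advanced:
  [L → . y] → [L → y .]
  [L → . y num L] → [L → y . num L]
Closure adds nothing (no advanced item has the dot before a non-terminal).

GOTO = { [L → y . num L], [L → y .] }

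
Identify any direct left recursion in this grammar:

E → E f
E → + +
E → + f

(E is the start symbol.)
E → E f: LEFT RECURSIVE (starts with E)
E → + +: starts with '+'
E → + f: starts with '+'

The grammar has direct left recursion on: E.

Answer: Yes, E is left-recursive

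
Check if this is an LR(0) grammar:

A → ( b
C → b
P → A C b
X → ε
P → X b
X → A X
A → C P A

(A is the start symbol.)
A grammar is LR(0) if no state in the canonical LR(0) collection has:
  - both a shift item (dot before a terminal) and a complete item (shift-reduce conflict), or
  - two or more complete items (reduce-reduce conflict; the accept item [A' → A .] counts as a complete item here).

Augment with A' → A and build the canonical LR(0) collection (I0 = CLOSURE({[A' → . A]}), then GOTO on every symbol after a dot until no new states appear). It has 15 states:
  I0: { [A → . ( b], [A → . C P A], [A' → . A], [C → . b] }  — shift
  I1: { [A → ( . b] }  — shift
  I2: { [A' → A .] }  — accept
  I3: { [A → . ( b], [A → . C P A], [A → C . P A], [C → . b], [P → . A C b], [P → . X b], [X → . A X], [X → .] }  — shift, reduce
  I4: { [C → b .] }  — reduce
  I5: { [A → . ( b], [A → . C P A], [C → . b], [P → A . C b], [X → . A X], [X → .], [X → A . X] }  — shift, reduce
  I6: { [A → . ( b], [A → . C P A], [A → C P . A], [C → . b] }  — shift
  I7: { [P → X . b] }  — shift
  I8: { [P → X b .] }  — reduce
  I9: { [A → C P A .] }  — reduce
  I10: { [A → . ( b], [A → . C P A], [C → . b], [X → . A X], [X → .], [X → A . X] }  — shift, reduce
  I11: { [A → . ( b], [A → . C P A], [A → C . P A], [C → . b], [P → . A C b], [P → . X b], [P → A C . b], [X → . A X], [X → .] }  — shift, reduce
  I12: { [X → A X .] }  — reduce
  I13: { [C → b .], [P → A C b .] }  — 2 reduces
  I14: { [A → ( b .] }  — reduce

Conflict in state I3:
  Shift-reduce conflict between [X → .] and [A → . ( b]
So the grammar is NOT LR(0).

Answer: No. Shift-reduce conflict between [X → .] and [A → . ( b]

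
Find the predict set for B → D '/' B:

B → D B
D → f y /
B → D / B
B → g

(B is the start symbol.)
PREDICT(B → D '/' B) = (FIRST(RHS) \ {ε}) ∪ (FOLLOW(B) if ε ∈ FIRST(RHS), i.e. RHS ⇒* ε)
FIRST(D) = { 'f' }
FIRST(D '/' B) = { 'f' }
ε ∉ FIRST(D '/' B), so FOLLOW(B) is not added.
PREDICT(B → D '/' B) = { 'f' }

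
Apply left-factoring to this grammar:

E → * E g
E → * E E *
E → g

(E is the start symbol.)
Left-factoring transforms A → αβ₁ | αβ₂ into A → αA' and A' → β₁ | β₂
(α is the longest common prefix among the alternatives). Repeat until
no nonterminal has two alternatives with a common prefix.

Round 1: E has alternatives sharing prefix '* E'. Introduce E': E → * E E'
  Add: E' → g
  Add: E' → E *

No remaining common prefixes — done.

Resulting grammar:
E → * E E'
E' → g
E' → E *
E → g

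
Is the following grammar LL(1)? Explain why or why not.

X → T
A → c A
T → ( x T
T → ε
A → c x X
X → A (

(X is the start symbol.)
Relevant sets:
  FIRST(T) = { '(', ε }
  FIRST(A) = { 'c' }
  FOLLOW(X) = { $, '(' }
  FOLLOW(T) = { $, '(' }

For X:
  PREDICT(X → T) = { $, '(' }
  PREDICT(X → A '(') = { 'c' }
For A:
  PREDICT(A → c A) = { 'c' }
  PREDICT(A → c x X) = { 'c' }
For T:
  PREDICT(T → '(' x T) = { '(' }
  PREDICT(T → ε) = { $, '(' }

Conflict found: Predict set conflict for A: { 'c' }
The grammar is NOT LL(1).

Answer: No. Predict set conflict for A: { 'c' }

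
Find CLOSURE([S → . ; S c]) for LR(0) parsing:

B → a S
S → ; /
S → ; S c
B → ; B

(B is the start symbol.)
{ [S → . ; S c] }

Start with: [S → . ; S c]
The dot precedes the terminal ';', so nothing is added.

CLOSURE = { [S → . ; S c] }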